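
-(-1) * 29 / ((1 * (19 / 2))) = 58 / 19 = 3.05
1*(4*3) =12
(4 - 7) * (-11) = 33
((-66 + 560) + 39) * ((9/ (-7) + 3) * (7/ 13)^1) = 492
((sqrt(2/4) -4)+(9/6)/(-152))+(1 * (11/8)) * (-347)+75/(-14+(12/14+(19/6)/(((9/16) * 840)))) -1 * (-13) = -5364516433/11321264+sqrt(2)/2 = -473.14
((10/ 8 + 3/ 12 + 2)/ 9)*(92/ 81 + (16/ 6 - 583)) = -328405/ 1458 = -225.24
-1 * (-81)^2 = -6561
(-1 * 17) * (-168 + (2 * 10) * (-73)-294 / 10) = 140879 / 5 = 28175.80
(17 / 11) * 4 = 68 / 11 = 6.18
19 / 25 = 0.76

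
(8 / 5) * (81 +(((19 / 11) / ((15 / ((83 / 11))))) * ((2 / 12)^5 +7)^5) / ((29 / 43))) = 1121592122959959368853122527 / 32250607983951504998400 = 34777.39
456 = 456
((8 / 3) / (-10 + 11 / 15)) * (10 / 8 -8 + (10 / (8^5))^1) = 552935 / 284672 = 1.94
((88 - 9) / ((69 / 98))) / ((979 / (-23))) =-7742 / 2937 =-2.64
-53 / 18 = -2.94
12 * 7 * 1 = 84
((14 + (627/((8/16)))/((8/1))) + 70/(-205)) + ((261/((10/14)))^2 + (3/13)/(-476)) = 423970068941/3171350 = 133687.57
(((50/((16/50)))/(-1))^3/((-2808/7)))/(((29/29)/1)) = 1708984375/179712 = 9509.57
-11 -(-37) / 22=-205 / 22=-9.32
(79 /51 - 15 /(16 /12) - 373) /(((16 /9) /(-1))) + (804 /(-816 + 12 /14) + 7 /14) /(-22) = 2450353793 /11381568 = 215.29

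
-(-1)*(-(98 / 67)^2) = -9604 / 4489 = -2.14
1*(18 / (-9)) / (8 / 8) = -2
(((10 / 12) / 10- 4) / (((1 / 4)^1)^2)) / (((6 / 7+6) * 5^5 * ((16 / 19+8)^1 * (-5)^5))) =893 / 8437500000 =0.00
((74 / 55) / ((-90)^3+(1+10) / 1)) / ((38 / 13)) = -481 / 761793505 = -0.00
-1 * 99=-99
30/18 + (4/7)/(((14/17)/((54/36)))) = 398/147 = 2.71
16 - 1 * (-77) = 93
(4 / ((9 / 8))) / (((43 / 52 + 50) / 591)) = 327808 / 7929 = 41.34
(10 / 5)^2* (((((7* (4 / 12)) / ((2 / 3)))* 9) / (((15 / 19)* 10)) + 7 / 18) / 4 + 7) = 29141 / 900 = 32.38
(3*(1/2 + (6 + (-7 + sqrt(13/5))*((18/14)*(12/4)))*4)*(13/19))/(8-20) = 2171/152-351*sqrt(65)/665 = 10.03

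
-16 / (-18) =8 / 9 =0.89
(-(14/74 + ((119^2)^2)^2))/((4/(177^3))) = -2062705482784654513093323/37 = -55748796832017689543062.78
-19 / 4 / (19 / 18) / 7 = -9 / 14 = -0.64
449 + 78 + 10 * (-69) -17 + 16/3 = -524/3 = -174.67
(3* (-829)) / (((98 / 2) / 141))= -350667 / 49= -7156.47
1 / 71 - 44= -3123 / 71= -43.99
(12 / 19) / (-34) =-6 / 323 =-0.02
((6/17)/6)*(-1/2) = -0.03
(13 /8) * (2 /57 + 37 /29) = 2.13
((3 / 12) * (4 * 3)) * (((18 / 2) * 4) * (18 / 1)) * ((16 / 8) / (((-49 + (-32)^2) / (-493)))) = -638928 / 325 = -1965.93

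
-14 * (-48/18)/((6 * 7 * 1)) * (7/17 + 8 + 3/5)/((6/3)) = 3064/765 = 4.01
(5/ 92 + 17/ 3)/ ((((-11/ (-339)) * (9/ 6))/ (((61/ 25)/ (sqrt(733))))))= 10884047 * sqrt(733)/ 27817350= 10.59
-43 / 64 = -0.67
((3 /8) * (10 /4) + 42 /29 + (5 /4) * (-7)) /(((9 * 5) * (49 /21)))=-0.06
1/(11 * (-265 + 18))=-1/2717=-0.00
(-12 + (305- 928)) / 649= -635 / 649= -0.98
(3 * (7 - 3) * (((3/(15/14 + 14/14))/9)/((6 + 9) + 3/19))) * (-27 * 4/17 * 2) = -798/493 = -1.62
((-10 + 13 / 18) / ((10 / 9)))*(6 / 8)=-501 / 80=-6.26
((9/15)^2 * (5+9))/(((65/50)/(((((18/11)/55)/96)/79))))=189/12426700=0.00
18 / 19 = 0.95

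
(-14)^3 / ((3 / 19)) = -17378.67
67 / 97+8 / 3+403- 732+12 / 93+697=3351179 / 9021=371.49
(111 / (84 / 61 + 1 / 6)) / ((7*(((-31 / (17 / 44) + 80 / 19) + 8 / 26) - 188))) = -28431429 / 729926890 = -0.04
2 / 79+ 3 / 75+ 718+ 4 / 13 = 18444227 / 25675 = 718.37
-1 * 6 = -6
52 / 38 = 26 / 19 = 1.37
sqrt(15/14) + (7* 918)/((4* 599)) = sqrt(210)/14 + 3213/1198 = 3.72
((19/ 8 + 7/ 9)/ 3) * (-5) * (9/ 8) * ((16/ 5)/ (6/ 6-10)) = 227/ 108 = 2.10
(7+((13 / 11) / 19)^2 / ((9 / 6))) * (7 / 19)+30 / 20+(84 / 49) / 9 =4.27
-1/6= -0.17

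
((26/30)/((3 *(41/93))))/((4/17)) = 6851/2460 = 2.78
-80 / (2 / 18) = -720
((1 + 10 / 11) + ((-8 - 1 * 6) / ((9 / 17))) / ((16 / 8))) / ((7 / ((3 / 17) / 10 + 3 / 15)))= -592 / 1683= -0.35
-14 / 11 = -1.27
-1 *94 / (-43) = 94 / 43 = 2.19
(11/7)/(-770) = -1/490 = -0.00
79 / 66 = 1.20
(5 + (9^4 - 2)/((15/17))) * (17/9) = 1896826/135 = 14050.56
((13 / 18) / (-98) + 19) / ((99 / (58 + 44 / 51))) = 50288003 / 4453218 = 11.29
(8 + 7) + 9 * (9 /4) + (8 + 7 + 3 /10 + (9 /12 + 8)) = 593 /10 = 59.30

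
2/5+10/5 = 12/5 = 2.40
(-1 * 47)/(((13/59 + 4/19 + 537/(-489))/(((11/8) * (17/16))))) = 1605952447/15607040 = 102.90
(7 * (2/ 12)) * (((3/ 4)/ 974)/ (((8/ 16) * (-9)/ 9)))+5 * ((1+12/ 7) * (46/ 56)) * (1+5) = 12768797/ 190904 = 66.89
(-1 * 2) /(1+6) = -2 /7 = -0.29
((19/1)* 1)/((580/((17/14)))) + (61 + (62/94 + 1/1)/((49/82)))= 170485907/2671480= 63.82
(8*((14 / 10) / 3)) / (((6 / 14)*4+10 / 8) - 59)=-1568 / 23535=-0.07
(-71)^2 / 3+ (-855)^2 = 2198116 / 3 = 732705.33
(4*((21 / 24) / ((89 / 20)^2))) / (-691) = -1400 / 5473411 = -0.00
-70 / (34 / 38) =-1330 / 17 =-78.24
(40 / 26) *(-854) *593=-10128440 / 13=-779110.77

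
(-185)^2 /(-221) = -34225 /221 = -154.86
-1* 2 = -2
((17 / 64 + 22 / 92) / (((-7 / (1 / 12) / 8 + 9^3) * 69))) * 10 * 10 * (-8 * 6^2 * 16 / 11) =-1188800 / 2787301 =-0.43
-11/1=-11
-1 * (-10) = 10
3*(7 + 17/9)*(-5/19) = -400/57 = -7.02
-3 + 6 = 3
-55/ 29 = -1.90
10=10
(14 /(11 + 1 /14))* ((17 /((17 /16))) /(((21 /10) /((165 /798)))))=3520 /1767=1.99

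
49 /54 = 0.91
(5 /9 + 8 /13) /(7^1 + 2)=137 /1053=0.13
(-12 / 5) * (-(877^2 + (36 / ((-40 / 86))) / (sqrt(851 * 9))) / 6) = 1538258 / 5 - 258 * sqrt(851) / 21275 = 307651.25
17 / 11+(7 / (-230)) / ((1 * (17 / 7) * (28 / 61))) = 261183 / 172040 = 1.52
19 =19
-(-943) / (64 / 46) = 21689 / 32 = 677.78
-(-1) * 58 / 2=29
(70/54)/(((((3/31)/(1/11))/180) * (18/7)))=75950/891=85.24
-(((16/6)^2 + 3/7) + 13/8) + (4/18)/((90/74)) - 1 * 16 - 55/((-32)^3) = -2320600811/92897280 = -24.98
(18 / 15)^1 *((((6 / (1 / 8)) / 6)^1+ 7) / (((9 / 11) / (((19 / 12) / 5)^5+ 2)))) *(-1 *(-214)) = 1833384768523 / 194400000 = 9430.99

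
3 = 3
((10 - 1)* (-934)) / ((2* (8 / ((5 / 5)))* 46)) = -11.42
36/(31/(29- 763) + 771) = 26424/565883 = 0.05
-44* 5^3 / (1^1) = -5500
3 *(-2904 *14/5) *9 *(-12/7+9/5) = -470448/25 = -18817.92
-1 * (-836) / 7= 836 / 7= 119.43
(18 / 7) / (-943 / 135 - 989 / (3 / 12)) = -2430 / 3745021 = -0.00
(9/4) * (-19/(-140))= 171/560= 0.31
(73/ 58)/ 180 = 73/ 10440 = 0.01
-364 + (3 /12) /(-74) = -107745 /296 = -364.00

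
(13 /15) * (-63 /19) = -273 /95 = -2.87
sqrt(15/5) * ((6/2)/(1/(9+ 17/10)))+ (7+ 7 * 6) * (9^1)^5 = 321 * sqrt(3)/10+ 2893401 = 2893456.60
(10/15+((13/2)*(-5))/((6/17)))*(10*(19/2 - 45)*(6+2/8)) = 9735875/48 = 202830.73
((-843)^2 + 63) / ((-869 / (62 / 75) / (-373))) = 5478641904 / 21725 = 252181.45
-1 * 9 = -9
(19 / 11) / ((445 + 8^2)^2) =19 / 2849891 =0.00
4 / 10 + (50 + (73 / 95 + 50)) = 9611 / 95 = 101.17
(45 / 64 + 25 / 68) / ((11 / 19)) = 1.85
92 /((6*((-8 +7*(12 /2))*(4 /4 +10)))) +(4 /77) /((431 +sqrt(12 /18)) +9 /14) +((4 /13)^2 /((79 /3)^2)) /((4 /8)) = 2683126187679653 /64822927076817195- 112*sqrt(6) /1205084705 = 0.04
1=1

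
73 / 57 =1.28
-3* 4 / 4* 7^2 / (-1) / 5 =147 / 5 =29.40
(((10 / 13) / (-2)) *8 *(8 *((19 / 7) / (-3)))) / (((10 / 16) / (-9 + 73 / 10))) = -82688 / 1365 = -60.58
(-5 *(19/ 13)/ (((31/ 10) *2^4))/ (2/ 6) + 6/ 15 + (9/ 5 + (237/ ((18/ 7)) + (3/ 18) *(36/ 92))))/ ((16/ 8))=104543071/ 2224560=46.99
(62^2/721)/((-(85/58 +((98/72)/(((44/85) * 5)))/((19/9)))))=-372775744/119885717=-3.11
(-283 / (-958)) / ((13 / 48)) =1.09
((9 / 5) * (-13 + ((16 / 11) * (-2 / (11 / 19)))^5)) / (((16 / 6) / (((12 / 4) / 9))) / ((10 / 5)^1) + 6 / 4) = -1501583076730458 / 1426558353055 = -1052.59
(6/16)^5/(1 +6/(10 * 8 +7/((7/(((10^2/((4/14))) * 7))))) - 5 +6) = 307395/83001344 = 0.00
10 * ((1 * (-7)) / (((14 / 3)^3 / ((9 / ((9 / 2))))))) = -135 / 98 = -1.38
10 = 10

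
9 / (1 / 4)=36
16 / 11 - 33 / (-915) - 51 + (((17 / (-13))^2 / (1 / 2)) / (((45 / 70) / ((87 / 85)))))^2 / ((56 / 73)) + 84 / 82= -1738129379872 / 176791875975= -9.83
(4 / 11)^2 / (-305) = -16 / 36905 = -0.00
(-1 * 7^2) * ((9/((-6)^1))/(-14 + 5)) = -49/6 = -8.17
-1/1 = -1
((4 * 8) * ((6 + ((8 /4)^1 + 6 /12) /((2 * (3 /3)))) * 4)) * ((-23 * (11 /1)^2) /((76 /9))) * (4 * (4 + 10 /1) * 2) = -650821248 /19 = -34253749.89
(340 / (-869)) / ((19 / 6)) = -2040 / 16511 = -0.12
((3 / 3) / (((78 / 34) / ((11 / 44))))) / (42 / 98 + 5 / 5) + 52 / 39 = 733 / 520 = 1.41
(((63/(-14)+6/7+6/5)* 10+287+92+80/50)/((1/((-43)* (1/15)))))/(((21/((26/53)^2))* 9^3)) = -362361688/22576565025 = -0.02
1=1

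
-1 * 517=-517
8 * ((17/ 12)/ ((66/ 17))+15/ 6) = 2269/ 99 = 22.92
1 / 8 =0.12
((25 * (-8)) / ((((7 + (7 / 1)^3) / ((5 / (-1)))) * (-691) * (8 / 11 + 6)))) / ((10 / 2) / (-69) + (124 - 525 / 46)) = -15180 / 2778851663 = -0.00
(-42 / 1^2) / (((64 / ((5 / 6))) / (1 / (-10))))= 7 / 128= 0.05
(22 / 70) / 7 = 11 / 245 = 0.04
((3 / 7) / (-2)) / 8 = -3 / 112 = -0.03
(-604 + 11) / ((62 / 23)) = -13639 / 62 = -219.98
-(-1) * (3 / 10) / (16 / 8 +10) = 1 / 40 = 0.02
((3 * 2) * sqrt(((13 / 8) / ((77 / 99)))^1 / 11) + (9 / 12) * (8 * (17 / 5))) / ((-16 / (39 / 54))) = -221 / 240-13 * sqrt(2002) / 4928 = -1.04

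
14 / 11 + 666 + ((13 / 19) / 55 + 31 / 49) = 34200732 / 51205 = 667.92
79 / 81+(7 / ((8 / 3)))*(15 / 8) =30571 / 5184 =5.90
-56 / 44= -1.27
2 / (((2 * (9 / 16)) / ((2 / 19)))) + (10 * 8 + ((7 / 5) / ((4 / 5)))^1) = 56045 / 684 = 81.94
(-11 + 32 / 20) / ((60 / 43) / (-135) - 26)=18189 / 50330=0.36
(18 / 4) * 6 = 27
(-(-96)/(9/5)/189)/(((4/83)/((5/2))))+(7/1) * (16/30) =52084/2835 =18.37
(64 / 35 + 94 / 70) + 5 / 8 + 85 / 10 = 3443 / 280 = 12.30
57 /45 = 1.27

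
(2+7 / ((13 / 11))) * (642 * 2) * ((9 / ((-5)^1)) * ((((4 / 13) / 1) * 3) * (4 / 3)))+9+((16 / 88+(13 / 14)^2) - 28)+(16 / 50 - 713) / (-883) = -181415559705007 / 8043335300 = -22554.77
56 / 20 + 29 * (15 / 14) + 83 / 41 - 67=-89269 / 2870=-31.10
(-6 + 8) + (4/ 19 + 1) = 61/ 19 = 3.21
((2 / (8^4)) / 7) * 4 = 1 / 3584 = 0.00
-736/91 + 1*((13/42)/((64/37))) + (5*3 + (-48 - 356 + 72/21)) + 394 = 18157/34944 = 0.52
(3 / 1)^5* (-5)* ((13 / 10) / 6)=-1053 / 4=-263.25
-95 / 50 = -19 / 10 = -1.90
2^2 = 4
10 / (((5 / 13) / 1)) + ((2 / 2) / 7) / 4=729 / 28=26.04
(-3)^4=81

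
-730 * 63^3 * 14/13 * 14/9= -3975191640/13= -305783972.31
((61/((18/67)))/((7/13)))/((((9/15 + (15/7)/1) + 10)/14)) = 1859585/4014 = 463.27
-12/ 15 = -4/ 5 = -0.80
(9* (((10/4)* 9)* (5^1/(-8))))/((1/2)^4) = -2025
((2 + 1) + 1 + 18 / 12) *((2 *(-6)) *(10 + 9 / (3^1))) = -858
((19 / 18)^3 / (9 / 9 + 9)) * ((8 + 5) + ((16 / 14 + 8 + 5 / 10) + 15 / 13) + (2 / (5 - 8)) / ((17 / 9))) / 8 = 99503513 / 288707328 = 0.34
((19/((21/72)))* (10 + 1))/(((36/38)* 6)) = 7942/63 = 126.06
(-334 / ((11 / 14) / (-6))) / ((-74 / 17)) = -585.94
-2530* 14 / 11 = -3220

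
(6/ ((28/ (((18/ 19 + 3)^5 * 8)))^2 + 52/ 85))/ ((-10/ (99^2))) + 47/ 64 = -144108626543715066347083049/ 14993237015654335886912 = -9611.58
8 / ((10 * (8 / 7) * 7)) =1 / 10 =0.10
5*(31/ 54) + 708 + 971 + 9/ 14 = 317995/ 189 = 1682.51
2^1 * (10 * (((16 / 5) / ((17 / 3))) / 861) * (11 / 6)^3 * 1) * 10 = 106480 / 131733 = 0.81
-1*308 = -308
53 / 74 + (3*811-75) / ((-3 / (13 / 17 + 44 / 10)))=-25529491 / 6290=-4058.74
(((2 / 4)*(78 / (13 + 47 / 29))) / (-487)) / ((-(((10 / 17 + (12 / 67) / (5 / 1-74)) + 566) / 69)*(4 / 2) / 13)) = 26577039879 / 6129738343744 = 0.00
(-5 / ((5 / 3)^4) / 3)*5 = -27 / 25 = -1.08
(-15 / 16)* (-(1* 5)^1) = 75 / 16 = 4.69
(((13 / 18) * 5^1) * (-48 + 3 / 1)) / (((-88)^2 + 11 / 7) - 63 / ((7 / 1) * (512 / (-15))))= -582400 / 27761073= -0.02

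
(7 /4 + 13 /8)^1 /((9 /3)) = 9 /8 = 1.12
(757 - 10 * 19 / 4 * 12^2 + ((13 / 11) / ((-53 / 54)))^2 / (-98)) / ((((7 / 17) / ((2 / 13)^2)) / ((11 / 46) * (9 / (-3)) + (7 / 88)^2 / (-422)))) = 92869220463279256595 / 370223152121831008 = 250.85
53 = 53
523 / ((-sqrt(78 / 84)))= -523 * sqrt(182) / 13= -542.74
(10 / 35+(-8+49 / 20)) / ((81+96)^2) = -737 / 4386060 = -0.00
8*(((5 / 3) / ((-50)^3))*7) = -7 / 9375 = -0.00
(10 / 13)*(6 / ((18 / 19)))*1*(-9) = -570 / 13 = -43.85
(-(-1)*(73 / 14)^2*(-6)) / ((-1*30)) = 5329 / 980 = 5.44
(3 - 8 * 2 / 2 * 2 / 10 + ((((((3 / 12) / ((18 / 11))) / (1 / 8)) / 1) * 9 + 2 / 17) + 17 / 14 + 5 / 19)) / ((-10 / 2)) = -2.80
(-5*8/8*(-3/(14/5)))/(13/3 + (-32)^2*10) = 225/430262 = 0.00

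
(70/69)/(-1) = -70/69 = -1.01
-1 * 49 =-49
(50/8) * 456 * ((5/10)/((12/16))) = 1900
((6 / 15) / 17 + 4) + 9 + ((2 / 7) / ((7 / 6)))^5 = 312721251363 / 24010396165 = 13.02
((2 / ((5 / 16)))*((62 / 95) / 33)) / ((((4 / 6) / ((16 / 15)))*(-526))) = -7936 / 20612625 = -0.00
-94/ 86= -47/ 43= -1.09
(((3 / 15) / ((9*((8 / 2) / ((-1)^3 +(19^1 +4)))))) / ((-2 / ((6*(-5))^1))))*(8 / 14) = 22 / 21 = 1.05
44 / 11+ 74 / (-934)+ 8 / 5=12891 / 2335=5.52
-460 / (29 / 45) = -20700 / 29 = -713.79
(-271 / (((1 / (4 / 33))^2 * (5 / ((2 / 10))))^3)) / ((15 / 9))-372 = -12511095950797516 / 33631978359375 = -372.00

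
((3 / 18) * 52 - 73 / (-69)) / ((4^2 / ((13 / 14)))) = 8723 / 15456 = 0.56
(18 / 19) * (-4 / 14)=-0.27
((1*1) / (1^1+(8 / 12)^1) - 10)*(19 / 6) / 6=-893 / 180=-4.96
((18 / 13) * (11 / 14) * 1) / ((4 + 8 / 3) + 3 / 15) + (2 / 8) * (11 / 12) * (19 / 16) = 3099437 / 7198464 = 0.43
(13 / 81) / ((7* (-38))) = -13 / 21546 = -0.00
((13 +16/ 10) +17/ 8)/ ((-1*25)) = -669/ 1000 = -0.67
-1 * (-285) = 285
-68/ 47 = -1.45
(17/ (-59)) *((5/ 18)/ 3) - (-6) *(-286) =-1716.03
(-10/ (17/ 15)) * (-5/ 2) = 375/ 17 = 22.06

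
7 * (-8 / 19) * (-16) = 896 / 19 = 47.16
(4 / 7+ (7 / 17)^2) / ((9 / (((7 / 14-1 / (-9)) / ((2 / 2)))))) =16489 / 327726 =0.05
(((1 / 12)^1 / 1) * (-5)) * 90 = -75 / 2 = -37.50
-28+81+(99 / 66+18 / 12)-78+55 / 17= -319 / 17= -18.76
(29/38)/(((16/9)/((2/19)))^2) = 2349/877952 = 0.00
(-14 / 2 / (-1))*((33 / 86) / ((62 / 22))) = 2541 / 2666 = 0.95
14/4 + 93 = 193/2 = 96.50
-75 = -75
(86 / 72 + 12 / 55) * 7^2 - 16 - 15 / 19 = 1972387 / 37620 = 52.43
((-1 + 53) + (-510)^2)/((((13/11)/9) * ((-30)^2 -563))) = 25755048/4381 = 5878.81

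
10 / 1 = 10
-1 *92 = -92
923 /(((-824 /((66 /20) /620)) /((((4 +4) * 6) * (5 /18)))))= -10153 /127720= -0.08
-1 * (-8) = 8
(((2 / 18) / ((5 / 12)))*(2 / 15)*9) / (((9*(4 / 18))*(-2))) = -0.08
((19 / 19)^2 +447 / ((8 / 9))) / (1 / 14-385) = -28217 / 21556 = -1.31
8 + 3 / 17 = 139 / 17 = 8.18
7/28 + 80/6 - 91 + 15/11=-10039/132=-76.05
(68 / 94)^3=39304 / 103823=0.38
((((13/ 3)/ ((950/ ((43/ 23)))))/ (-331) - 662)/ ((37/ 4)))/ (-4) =14363447659/ 802790850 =17.89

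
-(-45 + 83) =-38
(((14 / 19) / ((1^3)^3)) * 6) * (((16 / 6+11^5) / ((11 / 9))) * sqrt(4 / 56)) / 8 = 4348449 * sqrt(14) / 836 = 19462.21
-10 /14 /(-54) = 5 /378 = 0.01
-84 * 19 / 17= -1596 / 17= -93.88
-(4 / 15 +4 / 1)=-64 / 15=-4.27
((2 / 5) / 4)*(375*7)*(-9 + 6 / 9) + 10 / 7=-30605 / 14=-2186.07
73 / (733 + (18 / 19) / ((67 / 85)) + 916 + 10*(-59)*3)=-92929 / 152503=-0.61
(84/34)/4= 21/34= 0.62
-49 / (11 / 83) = -4067 / 11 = -369.73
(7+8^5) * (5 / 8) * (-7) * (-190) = 108976875 / 4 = 27244218.75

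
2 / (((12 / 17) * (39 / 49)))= 833 / 234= 3.56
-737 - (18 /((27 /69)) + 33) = -816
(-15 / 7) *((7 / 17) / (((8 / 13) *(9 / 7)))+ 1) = -9305 / 2856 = -3.26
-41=-41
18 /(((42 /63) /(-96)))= -2592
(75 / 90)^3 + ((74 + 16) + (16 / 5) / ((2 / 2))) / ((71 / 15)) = 310843 / 15336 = 20.27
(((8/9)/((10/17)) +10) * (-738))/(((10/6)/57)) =-7263396/25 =-290535.84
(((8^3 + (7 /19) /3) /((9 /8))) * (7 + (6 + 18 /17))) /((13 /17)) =55813192 /6669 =8369.05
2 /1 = 2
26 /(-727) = -26 /727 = -0.04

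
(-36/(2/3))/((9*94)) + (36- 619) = -27404/47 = -583.06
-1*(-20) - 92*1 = -72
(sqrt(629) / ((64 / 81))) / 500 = 81 * sqrt(629) / 32000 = 0.06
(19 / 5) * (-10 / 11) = -38 / 11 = -3.45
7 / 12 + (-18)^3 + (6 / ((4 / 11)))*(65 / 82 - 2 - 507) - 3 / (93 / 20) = -54211261 / 3813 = -14217.48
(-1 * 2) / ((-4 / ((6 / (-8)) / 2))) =-3 / 16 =-0.19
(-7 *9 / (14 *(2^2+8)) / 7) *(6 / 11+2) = -3 / 22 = -0.14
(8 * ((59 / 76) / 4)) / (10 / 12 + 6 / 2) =177 / 437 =0.41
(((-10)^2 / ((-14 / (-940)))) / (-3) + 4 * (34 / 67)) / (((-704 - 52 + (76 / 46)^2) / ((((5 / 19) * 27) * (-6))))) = -5617046844 / 44385691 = -126.55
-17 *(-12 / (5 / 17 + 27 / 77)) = 66759 / 211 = 316.39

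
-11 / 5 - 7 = -46 / 5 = -9.20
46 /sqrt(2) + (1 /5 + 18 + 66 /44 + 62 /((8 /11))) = 23 * sqrt(2) + 2099 /20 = 137.48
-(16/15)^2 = -256/225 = -1.14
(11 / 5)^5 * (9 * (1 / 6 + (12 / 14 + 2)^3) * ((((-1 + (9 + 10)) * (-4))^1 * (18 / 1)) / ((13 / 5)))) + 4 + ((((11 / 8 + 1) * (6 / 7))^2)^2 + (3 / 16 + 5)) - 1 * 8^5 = -27286112510084339 / 4994080000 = -5463691.51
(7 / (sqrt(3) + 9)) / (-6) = -7 / 52 + 7 * sqrt(3) / 468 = -0.11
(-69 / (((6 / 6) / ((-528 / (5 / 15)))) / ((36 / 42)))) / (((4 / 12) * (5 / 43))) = 84595104 / 35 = 2417002.97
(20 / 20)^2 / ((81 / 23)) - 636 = -51493 / 81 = -635.72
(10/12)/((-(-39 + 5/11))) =0.02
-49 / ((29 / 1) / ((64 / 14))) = -224 / 29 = -7.72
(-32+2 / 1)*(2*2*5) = -600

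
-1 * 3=-3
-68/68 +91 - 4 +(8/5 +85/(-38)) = 16219/190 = 85.36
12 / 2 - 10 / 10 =5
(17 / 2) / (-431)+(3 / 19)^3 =-93329 / 5912458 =-0.02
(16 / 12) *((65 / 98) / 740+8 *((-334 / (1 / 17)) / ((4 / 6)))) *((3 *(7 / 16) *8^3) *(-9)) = 142307212464 / 259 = 549448696.77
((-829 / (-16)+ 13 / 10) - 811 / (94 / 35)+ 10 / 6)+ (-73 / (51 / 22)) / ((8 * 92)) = -181735081 / 735080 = -247.23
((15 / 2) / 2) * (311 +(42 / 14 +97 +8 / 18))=18515 / 12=1542.92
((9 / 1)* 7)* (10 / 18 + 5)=350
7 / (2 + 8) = 7 / 10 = 0.70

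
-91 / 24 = -3.79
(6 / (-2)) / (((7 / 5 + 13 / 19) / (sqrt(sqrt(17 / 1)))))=-95*17^(1 / 4) / 66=-2.92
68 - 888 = -820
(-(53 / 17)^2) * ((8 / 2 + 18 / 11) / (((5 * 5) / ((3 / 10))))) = -261237 / 397375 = -0.66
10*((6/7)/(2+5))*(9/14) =270/343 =0.79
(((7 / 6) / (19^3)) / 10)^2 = 49 / 169365171600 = 0.00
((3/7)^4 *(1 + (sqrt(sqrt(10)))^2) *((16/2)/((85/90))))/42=1944/285719 + 1944 *sqrt(10)/285719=0.03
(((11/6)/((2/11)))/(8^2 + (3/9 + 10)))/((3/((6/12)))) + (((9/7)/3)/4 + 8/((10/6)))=923441/187320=4.93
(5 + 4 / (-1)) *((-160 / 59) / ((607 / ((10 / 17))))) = -1600 / 608821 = -0.00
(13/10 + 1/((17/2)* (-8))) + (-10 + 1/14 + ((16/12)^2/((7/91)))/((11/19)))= 7369231/235620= 31.28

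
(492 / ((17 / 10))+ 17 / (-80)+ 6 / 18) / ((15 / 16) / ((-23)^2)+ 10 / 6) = 624903997 / 3601025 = 173.54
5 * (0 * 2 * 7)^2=0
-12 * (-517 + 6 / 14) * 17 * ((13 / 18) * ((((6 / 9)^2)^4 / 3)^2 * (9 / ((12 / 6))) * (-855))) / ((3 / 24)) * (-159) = 2109551285370880 / 33480783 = 63007824.08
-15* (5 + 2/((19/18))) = -1965/19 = -103.42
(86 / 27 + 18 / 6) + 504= 13775 / 27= 510.19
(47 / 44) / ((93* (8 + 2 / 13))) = 611 / 433752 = 0.00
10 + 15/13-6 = 5.15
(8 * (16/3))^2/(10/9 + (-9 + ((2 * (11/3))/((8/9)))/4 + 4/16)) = -262144/803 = -326.46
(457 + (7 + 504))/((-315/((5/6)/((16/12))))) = -121/63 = -1.92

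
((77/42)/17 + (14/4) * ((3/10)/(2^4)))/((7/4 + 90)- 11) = 149/69360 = 0.00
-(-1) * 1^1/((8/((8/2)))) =1/2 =0.50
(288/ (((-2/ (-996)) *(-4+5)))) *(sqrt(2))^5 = 811328.66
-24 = -24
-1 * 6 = -6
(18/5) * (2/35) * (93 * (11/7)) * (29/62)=17226/1225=14.06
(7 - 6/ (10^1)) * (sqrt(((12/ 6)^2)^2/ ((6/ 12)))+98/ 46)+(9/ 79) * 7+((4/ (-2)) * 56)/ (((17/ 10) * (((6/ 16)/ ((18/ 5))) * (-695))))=65873171/ 4293571+128 * sqrt(2)/ 5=51.55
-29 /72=-0.40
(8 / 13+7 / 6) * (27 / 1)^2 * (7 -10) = -101331 / 26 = -3897.35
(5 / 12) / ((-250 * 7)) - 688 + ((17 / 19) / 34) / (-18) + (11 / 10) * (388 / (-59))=-9819924733 / 14124600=-695.24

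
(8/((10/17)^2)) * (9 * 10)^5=136521288000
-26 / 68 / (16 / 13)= -169 / 544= -0.31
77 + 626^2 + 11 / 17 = 6663212 / 17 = 391953.65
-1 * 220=-220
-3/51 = -1/17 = -0.06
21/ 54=7/ 18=0.39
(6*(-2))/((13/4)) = -48/13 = -3.69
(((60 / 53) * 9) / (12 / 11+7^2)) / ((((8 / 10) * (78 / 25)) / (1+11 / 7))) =556875 / 2657473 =0.21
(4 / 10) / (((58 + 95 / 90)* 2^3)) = 9 / 10630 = 0.00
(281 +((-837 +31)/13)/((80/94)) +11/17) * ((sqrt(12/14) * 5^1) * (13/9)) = 1396.12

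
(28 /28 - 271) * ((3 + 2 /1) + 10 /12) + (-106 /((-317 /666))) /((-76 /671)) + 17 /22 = -469129097 /132506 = -3540.44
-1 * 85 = -85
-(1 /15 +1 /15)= -2 /15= -0.13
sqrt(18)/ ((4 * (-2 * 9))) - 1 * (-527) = 527 - sqrt(2)/ 24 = 526.94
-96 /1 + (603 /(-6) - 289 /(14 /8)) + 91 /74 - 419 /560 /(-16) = -17066951 /47360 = -360.37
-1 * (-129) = 129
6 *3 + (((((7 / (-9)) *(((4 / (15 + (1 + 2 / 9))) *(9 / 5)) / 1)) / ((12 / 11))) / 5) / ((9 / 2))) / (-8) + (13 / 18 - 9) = 1277731 / 131400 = 9.72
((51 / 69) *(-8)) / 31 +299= 213051 / 713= 298.81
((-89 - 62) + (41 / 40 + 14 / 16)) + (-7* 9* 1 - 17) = -2291 / 10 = -229.10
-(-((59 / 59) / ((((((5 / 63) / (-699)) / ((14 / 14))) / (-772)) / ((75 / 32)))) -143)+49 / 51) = 6501784129 / 408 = 15935745.41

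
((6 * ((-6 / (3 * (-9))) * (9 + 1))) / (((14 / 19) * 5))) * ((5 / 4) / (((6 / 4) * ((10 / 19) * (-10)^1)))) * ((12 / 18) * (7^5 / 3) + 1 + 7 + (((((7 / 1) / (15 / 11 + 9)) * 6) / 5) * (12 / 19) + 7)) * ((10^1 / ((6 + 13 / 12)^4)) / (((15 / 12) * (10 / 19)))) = -12.98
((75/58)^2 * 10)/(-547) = -28125/920054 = -0.03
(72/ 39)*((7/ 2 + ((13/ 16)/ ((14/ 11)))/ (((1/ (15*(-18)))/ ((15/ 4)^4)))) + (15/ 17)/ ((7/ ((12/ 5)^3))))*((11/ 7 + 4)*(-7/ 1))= 3737657316249/ 1523200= 2453819.14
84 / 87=28 / 29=0.97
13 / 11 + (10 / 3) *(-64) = -7001 / 33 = -212.15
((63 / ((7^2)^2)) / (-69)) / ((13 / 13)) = -3 / 7889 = -0.00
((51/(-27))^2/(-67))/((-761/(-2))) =-578/4129947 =-0.00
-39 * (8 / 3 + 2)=-182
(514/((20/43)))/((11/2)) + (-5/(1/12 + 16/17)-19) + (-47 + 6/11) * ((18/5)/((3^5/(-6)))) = 1703962/9405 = 181.18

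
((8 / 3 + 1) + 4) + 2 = 29 / 3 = 9.67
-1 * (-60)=60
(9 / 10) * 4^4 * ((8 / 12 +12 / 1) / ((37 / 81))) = 1181952 / 185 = 6388.93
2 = 2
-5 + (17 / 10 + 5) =1.70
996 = 996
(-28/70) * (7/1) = -14/5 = -2.80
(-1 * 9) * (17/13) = -153/13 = -11.77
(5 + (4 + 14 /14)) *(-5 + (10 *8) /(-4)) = -250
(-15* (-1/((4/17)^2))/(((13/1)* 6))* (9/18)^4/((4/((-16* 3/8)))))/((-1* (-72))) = -0.00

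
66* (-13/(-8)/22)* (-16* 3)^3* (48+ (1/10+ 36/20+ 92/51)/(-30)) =-10970084736/425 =-25811964.08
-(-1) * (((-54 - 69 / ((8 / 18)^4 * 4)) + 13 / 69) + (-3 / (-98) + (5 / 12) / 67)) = -115024601851 / 231963648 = -495.87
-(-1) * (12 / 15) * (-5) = -4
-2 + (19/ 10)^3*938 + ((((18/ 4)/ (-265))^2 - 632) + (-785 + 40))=5054.74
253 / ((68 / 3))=759 / 68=11.16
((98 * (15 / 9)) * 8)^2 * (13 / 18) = 99881600 / 81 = 1233106.17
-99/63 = -11/7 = -1.57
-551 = -551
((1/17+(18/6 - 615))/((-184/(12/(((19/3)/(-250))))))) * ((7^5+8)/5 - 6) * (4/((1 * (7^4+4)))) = -31430583900/3573349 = -8795.83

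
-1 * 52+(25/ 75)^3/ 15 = -21059/ 405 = -52.00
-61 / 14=-4.36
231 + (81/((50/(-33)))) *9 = -12507/50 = -250.14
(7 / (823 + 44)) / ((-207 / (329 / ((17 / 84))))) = -64484 / 1016991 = -0.06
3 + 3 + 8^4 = 4102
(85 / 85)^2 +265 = 266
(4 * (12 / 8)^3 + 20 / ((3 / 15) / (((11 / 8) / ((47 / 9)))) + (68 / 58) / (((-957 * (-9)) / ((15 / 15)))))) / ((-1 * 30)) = -12595581 / 9488180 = -1.33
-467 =-467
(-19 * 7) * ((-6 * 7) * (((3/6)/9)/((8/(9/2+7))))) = 21413/48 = 446.10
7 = 7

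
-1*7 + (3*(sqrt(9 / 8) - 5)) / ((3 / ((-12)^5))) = 1244153 - 186624*sqrt(2) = 980226.81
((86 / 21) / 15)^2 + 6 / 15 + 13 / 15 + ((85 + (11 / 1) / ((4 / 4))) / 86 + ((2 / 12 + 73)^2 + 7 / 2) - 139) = 89093611357 / 17066700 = 5220.32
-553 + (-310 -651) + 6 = -1508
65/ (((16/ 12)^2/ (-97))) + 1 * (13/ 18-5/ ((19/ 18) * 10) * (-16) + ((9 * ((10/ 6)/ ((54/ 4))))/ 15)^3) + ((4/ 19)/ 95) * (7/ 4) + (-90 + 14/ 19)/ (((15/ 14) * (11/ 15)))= -22834728138589/ 6252895440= -3651.86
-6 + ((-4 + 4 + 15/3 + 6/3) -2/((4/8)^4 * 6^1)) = -13/3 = -4.33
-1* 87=-87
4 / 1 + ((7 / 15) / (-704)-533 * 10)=-56242567 / 10560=-5326.00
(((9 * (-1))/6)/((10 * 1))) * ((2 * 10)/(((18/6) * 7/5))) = -5/7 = -0.71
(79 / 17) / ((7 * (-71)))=-0.01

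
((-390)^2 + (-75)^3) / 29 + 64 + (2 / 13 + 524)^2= 1301208973 / 4901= 265498.67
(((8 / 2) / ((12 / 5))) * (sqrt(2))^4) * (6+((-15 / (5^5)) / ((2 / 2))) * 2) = 4992 / 125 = 39.94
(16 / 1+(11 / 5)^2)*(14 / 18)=3647 / 225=16.21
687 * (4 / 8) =687 / 2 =343.50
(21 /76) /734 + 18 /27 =111631 /167352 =0.67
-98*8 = -784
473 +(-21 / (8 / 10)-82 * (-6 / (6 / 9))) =4739 / 4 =1184.75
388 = 388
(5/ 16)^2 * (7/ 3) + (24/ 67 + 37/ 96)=16663/ 17152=0.97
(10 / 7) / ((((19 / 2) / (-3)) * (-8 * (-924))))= -5 / 81928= -0.00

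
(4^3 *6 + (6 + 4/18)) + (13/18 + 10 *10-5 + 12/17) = 148915/306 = 486.65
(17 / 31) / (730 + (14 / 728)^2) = 2704 / 3599503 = 0.00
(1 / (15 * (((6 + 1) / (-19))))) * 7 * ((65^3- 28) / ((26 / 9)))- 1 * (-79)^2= -16463359 / 130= -126641.22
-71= -71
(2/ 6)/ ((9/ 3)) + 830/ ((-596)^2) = 181343/ 1598472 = 0.11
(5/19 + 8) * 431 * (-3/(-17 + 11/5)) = 1015005/1406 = 721.91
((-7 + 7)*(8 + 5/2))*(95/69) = 0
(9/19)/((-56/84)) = -27/38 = -0.71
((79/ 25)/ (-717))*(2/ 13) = -158/ 233025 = -0.00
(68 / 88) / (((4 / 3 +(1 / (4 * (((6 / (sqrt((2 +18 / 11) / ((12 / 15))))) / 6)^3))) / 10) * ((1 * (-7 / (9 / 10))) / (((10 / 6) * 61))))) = -9034344 / 1153201 +699975 * sqrt(22) / 2306402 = -6.41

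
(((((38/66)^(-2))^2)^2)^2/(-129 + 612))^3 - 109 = 275702908585178886083323213709400906772289154276836797435680194534409094/100149889356713537660884926277429502213480960504330359279592244802721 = 2752.90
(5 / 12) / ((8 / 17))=85 / 96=0.89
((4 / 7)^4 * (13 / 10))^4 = 7666785058816 / 20770581606000625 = 0.00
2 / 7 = 0.29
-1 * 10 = -10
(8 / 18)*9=4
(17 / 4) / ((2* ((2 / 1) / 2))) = 17 / 8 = 2.12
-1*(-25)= 25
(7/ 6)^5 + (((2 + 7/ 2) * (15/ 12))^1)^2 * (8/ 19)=3259633/ 147744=22.06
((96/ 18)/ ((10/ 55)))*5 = 440/ 3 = 146.67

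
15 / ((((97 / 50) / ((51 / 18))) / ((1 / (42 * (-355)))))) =-425 / 289254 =-0.00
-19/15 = -1.27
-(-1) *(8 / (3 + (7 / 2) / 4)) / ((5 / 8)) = 512 / 155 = 3.30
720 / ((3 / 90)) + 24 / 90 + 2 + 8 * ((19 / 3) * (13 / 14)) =21649.31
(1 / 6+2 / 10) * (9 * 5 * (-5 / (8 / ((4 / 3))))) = -55 / 4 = -13.75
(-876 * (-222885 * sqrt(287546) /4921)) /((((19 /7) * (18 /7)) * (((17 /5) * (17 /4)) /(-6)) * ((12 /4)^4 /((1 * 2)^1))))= -674928800 * sqrt(287546) /11580519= -31252.42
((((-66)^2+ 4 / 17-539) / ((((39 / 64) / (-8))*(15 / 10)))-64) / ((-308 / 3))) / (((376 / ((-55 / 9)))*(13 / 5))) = -2476850 / 1215279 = -2.04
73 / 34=2.15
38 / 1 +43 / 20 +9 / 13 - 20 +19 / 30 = 16751 / 780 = 21.48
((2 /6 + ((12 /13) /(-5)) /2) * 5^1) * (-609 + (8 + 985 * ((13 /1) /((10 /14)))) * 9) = 2519294 /13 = 193791.85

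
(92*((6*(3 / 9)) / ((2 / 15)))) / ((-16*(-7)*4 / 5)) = 1725 / 112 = 15.40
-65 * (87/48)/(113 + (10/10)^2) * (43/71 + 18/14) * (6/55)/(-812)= 3055/11633776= 0.00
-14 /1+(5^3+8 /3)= 341 /3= 113.67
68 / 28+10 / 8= 3.68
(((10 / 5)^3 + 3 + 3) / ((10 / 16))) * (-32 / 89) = -8.05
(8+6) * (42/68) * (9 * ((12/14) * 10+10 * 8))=117180/17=6892.94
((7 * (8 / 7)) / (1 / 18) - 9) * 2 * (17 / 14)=2295 / 7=327.86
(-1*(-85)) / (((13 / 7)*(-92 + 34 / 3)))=-1785 / 3146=-0.57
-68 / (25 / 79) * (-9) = 48348 / 25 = 1933.92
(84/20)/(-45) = -7/75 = -0.09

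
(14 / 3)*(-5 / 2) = -35 / 3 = -11.67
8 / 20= 2 / 5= 0.40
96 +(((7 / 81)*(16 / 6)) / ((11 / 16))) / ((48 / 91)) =774920 / 8019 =96.64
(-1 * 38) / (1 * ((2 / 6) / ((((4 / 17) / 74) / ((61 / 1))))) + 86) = -228 / 38885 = -0.01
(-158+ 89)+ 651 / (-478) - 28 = -47017 / 478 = -98.36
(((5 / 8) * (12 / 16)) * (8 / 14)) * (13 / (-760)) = -39 / 8512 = -0.00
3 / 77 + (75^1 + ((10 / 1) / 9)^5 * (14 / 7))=356585122 / 4546773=78.43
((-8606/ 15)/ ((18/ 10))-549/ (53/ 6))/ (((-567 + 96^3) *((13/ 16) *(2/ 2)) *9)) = -8720896/ 148033763163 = -0.00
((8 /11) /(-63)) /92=-2 /15939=-0.00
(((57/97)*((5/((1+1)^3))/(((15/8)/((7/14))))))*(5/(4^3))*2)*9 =855/6208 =0.14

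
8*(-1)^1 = -8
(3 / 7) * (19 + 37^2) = 4164 / 7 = 594.86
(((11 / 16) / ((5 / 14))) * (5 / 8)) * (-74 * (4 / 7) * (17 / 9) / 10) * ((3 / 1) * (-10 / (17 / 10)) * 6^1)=1017.50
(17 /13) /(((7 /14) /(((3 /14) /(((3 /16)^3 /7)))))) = 69632 /117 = 595.15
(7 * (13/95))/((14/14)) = 91/95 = 0.96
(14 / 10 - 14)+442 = 2147 / 5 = 429.40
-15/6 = -5/2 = -2.50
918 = 918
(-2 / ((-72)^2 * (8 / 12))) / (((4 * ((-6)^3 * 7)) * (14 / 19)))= 19 / 146313216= 0.00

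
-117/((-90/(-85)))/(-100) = 221/200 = 1.10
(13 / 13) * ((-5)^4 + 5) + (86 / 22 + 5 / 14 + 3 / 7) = 97743 / 154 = 634.69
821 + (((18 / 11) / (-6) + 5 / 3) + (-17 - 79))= 23971 / 33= 726.39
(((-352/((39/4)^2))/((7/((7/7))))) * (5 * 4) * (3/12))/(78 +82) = -176/10647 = -0.02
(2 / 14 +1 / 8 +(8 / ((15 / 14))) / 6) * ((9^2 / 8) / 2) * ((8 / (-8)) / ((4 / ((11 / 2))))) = -377289 / 35840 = -10.53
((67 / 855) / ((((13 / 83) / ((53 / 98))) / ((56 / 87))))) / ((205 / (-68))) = -80167376 / 1387652175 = -0.06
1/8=0.12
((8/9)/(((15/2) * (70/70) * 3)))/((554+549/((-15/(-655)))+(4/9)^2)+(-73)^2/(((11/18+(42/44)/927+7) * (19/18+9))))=224790416/139956072811285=0.00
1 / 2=0.50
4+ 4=8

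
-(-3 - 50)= 53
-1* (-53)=53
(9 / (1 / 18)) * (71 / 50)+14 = 6101 / 25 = 244.04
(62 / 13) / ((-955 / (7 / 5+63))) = -19964 / 62075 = -0.32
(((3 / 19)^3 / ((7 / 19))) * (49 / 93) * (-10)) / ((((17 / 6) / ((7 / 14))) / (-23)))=43470 / 190247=0.23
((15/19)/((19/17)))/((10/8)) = 0.57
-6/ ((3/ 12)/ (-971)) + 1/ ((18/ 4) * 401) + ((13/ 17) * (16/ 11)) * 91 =15795784958/ 674883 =23405.22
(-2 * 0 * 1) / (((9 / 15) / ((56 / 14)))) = 0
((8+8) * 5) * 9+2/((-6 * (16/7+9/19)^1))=792587/1101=719.88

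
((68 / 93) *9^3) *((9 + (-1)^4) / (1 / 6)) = 991440 / 31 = 31981.94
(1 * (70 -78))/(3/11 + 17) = -44/95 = -0.46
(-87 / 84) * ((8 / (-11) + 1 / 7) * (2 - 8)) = -3915 / 1078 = -3.63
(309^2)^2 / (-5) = -9116621361 / 5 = -1823324272.20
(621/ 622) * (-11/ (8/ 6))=-20493/ 2488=-8.24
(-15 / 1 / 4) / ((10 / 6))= -9 / 4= -2.25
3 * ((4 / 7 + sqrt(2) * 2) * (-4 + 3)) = -6 * sqrt(2) - 12 / 7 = -10.20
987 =987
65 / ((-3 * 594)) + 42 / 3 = 24883 / 1782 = 13.96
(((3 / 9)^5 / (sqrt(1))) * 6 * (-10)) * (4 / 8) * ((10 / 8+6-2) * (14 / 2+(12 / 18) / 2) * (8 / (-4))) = 770 / 81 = 9.51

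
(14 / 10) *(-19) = -133 / 5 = -26.60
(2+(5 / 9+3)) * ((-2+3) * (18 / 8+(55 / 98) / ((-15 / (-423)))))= 29525 / 294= 100.43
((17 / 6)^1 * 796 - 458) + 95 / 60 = 21587 / 12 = 1798.92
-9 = -9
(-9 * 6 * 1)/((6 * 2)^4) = -1/384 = -0.00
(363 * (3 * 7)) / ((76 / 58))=221067 / 38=5817.55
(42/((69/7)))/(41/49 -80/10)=-0.59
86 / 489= 0.18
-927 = -927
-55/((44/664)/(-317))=263110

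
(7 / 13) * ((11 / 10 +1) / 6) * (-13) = -49 / 20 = -2.45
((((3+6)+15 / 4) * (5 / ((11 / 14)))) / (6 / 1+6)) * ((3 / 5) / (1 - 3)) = -357 / 176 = -2.03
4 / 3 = 1.33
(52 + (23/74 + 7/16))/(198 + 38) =31227/139712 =0.22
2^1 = 2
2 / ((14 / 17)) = 17 / 7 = 2.43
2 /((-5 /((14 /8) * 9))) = -63 /10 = -6.30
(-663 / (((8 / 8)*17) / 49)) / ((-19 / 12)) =22932 / 19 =1206.95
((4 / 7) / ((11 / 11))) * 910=520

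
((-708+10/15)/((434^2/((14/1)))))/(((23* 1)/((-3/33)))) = 1061/5105793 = 0.00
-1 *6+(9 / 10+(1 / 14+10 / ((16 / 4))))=-177 / 70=-2.53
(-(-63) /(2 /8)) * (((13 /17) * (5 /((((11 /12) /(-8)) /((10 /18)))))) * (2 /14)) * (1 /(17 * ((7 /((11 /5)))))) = -24960 /2023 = -12.34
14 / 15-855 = -854.07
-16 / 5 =-3.20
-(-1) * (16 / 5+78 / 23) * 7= 5306 / 115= 46.14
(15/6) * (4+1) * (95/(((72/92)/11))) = 600875/36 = 16690.97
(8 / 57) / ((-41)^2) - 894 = -894.00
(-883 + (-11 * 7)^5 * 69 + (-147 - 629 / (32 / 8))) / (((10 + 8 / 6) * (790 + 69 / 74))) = -82925039960991 / 3979972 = -20835583.76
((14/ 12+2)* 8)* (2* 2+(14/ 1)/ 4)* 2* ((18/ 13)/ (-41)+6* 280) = 340260360/ 533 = 638387.17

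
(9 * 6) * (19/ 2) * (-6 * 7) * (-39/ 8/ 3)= 35012.25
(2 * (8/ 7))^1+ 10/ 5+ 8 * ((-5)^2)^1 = 1430/ 7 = 204.29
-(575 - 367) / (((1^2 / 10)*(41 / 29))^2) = -17492800 / 1681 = -10406.19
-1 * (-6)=6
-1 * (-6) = 6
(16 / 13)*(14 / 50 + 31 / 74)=10344 / 12025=0.86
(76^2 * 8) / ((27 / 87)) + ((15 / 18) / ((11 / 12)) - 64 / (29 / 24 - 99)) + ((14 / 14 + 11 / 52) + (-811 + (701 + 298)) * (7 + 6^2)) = 1896678814919 / 12082356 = 156979.22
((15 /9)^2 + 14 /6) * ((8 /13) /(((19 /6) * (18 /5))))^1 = 1840 /6669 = 0.28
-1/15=-0.07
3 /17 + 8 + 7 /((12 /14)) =1667 /102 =16.34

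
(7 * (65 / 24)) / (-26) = -35 / 48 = -0.73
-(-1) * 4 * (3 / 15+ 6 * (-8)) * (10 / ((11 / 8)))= -1390.55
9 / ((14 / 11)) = 99 / 14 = 7.07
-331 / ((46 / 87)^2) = -2505339 / 2116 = -1184.00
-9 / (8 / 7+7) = -21 / 19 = -1.11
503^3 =127263527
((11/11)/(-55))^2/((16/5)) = 0.00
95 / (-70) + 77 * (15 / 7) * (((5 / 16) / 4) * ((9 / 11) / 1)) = 4117 / 448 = 9.19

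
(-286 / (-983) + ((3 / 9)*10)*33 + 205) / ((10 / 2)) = 309931 / 4915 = 63.06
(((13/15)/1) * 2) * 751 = 19526/15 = 1301.73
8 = 8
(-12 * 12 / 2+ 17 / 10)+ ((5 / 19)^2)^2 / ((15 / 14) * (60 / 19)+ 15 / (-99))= -13679376299 / 194589830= -70.30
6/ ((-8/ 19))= -57/ 4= -14.25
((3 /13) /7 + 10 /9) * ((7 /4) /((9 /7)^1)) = 6559 /4212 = 1.56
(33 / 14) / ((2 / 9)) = 10.61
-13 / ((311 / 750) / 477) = -4650750 / 311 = -14954.18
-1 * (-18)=18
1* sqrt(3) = sqrt(3) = 1.73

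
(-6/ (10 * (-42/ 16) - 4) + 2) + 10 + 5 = 2081/ 121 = 17.20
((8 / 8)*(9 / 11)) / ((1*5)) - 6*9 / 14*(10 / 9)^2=-5311 / 1155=-4.60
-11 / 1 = -11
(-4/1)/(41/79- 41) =158/1599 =0.10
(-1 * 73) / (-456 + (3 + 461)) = -73 / 8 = -9.12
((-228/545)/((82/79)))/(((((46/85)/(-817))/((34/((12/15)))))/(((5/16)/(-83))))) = -26580420975/273002272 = -97.36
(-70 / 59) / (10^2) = -7 / 590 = -0.01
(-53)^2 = 2809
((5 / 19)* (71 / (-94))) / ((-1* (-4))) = -355 / 7144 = -0.05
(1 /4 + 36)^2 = 21025 /16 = 1314.06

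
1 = 1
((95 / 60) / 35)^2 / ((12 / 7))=361 / 302400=0.00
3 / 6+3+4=15 / 2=7.50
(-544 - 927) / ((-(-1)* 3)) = -1471 / 3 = -490.33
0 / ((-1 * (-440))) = 0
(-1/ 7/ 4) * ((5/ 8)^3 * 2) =-125/ 7168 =-0.02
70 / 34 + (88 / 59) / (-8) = 1878 / 1003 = 1.87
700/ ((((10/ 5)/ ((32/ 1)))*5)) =2240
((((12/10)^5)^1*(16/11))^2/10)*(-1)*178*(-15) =4132984061952/1181640625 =3497.67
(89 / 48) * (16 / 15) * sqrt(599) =89 * sqrt(599) / 45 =48.41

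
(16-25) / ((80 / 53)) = -5.96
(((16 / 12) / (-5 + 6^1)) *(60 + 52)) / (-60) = -112 / 45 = -2.49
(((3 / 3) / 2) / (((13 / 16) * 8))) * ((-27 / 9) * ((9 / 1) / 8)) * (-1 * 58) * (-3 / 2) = -2349 / 104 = -22.59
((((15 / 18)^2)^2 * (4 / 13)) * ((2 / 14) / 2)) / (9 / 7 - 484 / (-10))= 0.00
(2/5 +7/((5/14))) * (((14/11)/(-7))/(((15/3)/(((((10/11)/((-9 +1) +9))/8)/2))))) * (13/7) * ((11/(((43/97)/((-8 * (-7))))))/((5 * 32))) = -1261/1892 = -0.67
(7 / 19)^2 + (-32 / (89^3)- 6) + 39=8432827626 / 254493809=33.14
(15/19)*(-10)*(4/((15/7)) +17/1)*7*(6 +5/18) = -1119265/171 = -6545.41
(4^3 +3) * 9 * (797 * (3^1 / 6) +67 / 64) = 15419313 / 64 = 240926.77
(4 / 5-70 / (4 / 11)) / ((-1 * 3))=639 / 10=63.90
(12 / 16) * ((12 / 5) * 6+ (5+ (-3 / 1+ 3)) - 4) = 231 / 20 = 11.55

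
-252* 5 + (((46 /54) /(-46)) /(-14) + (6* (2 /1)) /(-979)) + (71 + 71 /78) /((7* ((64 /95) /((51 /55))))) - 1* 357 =-493510526095 /307891584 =-1602.87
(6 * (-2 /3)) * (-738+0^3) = 2952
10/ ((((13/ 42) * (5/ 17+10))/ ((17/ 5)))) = 3468/ 325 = 10.67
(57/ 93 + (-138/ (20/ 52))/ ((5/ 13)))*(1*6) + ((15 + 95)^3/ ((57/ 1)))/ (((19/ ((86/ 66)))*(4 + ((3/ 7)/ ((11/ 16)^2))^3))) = -9540879314886429248/ 1815187104567225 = -5256.14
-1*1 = -1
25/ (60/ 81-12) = -675/ 304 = -2.22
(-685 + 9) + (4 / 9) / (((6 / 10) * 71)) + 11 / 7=-9050017 / 13419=-674.42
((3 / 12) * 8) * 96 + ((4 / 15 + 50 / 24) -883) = -13773 / 20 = -688.65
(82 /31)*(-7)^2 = 4018 /31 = 129.61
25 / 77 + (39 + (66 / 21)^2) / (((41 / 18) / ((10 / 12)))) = 402350 / 22099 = 18.21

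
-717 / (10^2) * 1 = -717 / 100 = -7.17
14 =14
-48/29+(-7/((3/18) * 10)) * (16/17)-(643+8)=-1618539/2465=-656.61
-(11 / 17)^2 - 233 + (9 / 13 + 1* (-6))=-896895 / 3757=-238.73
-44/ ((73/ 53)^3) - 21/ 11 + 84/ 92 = -1755331048/ 98421301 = -17.83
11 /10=1.10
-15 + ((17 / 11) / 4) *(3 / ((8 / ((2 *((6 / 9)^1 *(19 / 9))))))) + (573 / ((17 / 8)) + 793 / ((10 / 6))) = 49201151 / 67320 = 730.85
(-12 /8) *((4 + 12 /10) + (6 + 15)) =-393 /10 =-39.30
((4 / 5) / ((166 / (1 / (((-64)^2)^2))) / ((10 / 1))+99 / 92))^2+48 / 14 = 3.43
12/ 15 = 4/ 5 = 0.80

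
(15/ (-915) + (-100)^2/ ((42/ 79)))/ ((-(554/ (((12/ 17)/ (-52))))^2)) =-72284937/ 6400766020012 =-0.00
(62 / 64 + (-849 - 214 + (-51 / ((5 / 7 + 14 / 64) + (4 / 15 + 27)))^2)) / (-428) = 304169245766785 / 122959291405696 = 2.47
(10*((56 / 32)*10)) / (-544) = -0.32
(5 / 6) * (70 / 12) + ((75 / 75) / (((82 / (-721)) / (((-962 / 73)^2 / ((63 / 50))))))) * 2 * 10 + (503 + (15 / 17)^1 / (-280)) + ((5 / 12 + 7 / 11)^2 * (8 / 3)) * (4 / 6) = -48371486219466145 / 2038622975928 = -23727.53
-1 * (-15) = 15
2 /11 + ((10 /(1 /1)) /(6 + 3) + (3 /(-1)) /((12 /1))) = 413 /396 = 1.04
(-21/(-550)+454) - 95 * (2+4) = -63779/550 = -115.96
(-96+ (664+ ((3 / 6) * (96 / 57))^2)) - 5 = 203499 / 361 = 563.71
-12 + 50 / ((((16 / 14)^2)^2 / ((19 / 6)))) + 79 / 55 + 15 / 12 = 56431597 / 675840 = 83.50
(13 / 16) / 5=13 / 80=0.16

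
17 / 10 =1.70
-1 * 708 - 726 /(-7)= -4230 /7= -604.29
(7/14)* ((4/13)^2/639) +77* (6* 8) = 399134744/107991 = 3696.00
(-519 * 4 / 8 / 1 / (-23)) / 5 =519 / 230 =2.26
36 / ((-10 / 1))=-18 / 5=-3.60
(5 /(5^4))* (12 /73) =12 /9125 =0.00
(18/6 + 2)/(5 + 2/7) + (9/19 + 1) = 1701/703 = 2.42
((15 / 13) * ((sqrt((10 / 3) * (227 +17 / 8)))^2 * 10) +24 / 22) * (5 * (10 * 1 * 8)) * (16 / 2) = 310238400 / 11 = 28203490.91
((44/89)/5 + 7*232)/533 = 3.05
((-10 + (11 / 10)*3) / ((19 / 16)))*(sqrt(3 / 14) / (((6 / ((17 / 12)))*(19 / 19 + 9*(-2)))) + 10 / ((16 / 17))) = -59.91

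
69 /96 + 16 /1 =535 /32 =16.72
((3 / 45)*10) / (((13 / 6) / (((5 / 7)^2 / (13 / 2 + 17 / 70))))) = 125 / 5369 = 0.02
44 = 44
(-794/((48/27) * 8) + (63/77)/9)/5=-39239/3520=-11.15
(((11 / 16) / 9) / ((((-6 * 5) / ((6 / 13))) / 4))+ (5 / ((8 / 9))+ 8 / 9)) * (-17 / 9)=-517871 / 42120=-12.30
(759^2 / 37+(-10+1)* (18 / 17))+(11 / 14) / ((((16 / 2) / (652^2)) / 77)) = 2031927404 / 629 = 3230409.23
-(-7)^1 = 7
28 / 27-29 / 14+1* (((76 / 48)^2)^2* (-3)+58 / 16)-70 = -1391261 / 16128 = -86.26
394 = 394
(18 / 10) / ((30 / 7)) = 21 / 50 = 0.42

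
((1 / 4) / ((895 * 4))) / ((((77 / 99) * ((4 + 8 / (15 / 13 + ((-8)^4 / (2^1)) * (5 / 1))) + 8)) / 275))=65901825 / 32031170752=0.00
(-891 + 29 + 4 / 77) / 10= -86.19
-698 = -698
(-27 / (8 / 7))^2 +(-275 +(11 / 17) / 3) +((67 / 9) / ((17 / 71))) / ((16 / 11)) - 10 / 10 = 2974141 / 9792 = 303.73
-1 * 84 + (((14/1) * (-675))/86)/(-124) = -443163/5332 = -83.11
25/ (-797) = -25/ 797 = -0.03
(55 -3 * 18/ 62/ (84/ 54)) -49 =5.44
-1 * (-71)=71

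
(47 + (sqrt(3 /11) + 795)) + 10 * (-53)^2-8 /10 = sqrt(33) /11 + 144656 /5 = 28931.72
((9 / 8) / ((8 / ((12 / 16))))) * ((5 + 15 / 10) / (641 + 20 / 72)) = 3159 / 2955008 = 0.00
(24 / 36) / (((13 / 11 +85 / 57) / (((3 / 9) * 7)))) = 1463 / 2514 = 0.58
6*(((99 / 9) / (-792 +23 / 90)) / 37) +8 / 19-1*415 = -20767894253 / 50093671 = -414.58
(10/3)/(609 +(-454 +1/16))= 0.02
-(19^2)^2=-130321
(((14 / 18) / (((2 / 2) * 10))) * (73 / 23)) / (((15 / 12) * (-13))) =-1022 / 67275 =-0.02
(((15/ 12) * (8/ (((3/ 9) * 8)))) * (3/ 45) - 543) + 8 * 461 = 12581/ 4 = 3145.25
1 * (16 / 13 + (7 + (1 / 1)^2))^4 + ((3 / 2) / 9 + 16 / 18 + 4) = 3735079051 / 514098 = 7265.31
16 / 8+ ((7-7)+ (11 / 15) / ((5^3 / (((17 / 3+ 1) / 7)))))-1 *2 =44 / 7875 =0.01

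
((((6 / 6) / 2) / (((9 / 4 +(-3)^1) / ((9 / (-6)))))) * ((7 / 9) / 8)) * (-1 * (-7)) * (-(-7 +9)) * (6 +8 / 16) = -637 / 72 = -8.85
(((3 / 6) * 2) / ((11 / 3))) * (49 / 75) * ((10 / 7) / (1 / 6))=1.53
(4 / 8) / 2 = 1 / 4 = 0.25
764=764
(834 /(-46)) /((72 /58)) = -4031 /276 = -14.61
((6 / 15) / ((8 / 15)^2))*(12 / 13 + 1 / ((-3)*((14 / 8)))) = 375 / 364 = 1.03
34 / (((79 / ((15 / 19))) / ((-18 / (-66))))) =0.09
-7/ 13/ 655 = -7/ 8515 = -0.00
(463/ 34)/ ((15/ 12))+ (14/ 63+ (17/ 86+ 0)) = 11.31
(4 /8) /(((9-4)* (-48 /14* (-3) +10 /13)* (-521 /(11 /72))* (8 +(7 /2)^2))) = -0.00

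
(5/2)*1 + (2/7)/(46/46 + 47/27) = 1349/518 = 2.60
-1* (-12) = 12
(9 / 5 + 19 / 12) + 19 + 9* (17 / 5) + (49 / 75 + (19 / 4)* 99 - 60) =69583 / 150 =463.89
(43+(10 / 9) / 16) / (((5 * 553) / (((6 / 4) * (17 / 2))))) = 0.20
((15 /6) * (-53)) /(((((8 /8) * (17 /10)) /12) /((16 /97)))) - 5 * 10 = -336850 /1649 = -204.28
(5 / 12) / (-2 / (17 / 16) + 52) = 85 / 10224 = 0.01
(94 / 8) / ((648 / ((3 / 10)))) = 47 / 8640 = 0.01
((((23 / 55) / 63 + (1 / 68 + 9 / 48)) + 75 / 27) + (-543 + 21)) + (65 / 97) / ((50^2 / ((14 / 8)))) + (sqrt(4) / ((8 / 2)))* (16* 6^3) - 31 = 149572554847 / 126973000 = 1177.99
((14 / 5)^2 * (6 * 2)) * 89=209328 / 25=8373.12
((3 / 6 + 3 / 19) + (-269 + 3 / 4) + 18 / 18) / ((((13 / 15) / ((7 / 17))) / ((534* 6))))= -1704051405 / 4199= -405823.15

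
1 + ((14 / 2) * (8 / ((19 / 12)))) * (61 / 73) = 42379 / 1387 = 30.55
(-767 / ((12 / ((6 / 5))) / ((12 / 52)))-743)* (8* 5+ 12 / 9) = -471634 / 15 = -31442.27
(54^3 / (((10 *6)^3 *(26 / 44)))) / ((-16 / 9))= -72171 / 104000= -0.69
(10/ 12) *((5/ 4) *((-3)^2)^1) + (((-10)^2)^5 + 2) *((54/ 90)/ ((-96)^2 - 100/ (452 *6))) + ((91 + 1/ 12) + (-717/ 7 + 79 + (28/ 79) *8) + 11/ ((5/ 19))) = 54000585593102173/ 82929070056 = 651165.94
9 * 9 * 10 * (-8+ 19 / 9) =-4770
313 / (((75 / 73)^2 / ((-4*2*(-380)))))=901448.90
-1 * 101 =-101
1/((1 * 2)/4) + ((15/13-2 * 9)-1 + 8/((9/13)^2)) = 890/1053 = 0.85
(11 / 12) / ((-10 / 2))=-11 / 60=-0.18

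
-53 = -53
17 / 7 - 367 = -2552 / 7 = -364.57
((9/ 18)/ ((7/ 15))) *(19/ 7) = 285/ 98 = 2.91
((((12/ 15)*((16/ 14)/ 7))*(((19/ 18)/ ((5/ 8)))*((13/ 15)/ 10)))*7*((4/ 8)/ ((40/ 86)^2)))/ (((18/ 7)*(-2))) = -456703/ 7593750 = -0.06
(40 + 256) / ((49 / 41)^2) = 497576 / 2401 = 207.24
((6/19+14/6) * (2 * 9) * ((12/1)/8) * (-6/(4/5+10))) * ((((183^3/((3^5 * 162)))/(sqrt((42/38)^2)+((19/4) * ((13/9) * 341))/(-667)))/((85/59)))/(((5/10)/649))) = 3501458521322828/1509275997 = 2319959.06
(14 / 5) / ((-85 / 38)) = -1.25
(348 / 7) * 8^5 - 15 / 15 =11403257 / 7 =1629036.71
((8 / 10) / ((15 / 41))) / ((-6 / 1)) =-82 / 225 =-0.36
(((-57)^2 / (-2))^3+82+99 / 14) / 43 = -240075125755 / 2408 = -99698972.49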